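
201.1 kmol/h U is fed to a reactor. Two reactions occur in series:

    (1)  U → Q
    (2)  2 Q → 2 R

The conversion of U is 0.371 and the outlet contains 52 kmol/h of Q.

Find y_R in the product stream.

0.112

Conversion of U: U consumed = 1ξ₁ = 0.371 × 201.1 → ξ₁ = 74.61 kmol/h.
Q balance: n_Q = 0 + 1ξ₁ − 2ξ₂ = 52 → ξ₂ = (1·74.61 − 52)/2 = 11.3 kmol/h.
Outlet amounts (n = n₀ + Σ ν·ξ):
  U: 201.1 − 1(74.61) = 126.5
  Q: 0 + 1(74.61) − 2(11.3) = 52
  R: 0 + 2(11.3) = 22.61
Total out = 201.1 kmol/h; y_R = 22.61 / 201.1 = 0.1124.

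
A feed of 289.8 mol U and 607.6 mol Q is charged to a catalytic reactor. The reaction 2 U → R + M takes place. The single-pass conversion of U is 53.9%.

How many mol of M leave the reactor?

U reacted = 0.539 × 289.8 = 156.2 mol; ν_U = −2, so ξ = 156.2/2 = 78.1 mol.
Outlet amounts (n = n₀ + ν ξ):
  U: 289.8 − 2(78.1) = 133.6
  R: 0 + 1(78.1) = 78.1
  M: 0 + 1(78.1) = 78.1
  Q: 607.6 (inert)

78.1 mol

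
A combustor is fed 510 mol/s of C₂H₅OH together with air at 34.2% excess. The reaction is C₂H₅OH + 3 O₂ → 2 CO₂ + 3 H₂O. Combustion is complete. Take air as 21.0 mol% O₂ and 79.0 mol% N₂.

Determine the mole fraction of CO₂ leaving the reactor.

0.0945

Stoichiometric O₂ = 3 × 510 = 1530 mol/s; O₂ fed = 1530 × 1.342 = 2053 mol/s.
N₂ fed = 2053 × 79/21 = 7724 mol/s.
Fuel reacted = 1 × 510 → ξ = 510 mol/s.
Outlet (n = n₀ + ν ξ):
  C₂H₅OH: 510 − 1(510) = 0
  O₂: 2053 − 3(510) = 523.3
  N₂: 7724 (inert)
  CO₂: 0 + 2(510) = 1020
  H₂O: 0 + 3(510) = 1530
Total out = 10800 mol/s; y_CO₂ = 1020 / 10800 = 0.09447.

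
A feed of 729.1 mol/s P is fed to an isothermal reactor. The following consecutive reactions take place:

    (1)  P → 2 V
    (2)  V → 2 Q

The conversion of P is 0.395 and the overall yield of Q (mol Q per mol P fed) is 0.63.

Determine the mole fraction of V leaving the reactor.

Conversion of P: P consumed = 1ξ₁ = 0.395 × 729.1 → ξ₁ = 288 mol/s.
Yield of Q: 2ξ₂ / 729.1 = 0.63 → ξ₂ = 229.7 mol/s.
Outlet amounts (n = n₀ + Σ ν·ξ):
  P: 729.1 − 1(288) = 441.1
  V: 0 + 2(288) − 1(229.7) = 346.3
  Q: 0 + 2(229.7) = 459.3
Total out = 1247 mol/s; y_V = 346.3 / 1247 = 0.2778.

0.278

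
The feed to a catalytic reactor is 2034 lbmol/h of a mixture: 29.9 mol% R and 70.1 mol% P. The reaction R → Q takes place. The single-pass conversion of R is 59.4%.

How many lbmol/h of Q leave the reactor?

R reacted = 0.594 × 608.2 = 361.3 lbmol/h; ν_R = −1, so ξ = 361.3/1 = 361.3 lbmol/h.
Outlet amounts (n = n₀ + ν ξ):
  R: 608.2 − 1(361.3) = 246.9
  Q: 0 + 1(361.3) = 361.3
  P: 1426 (inert)

361 lbmol/h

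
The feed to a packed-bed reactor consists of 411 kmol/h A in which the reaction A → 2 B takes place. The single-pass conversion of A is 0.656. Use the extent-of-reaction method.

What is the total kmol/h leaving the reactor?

A reacted = 0.656 × 411 = 269.6 kmol/h; ν_A = −1, so ξ = 269.6/1 = 269.6 kmol/h.
Outlet amounts (n = n₀ + ν ξ):
  A: 411 − 1(269.6) = 141.4
  B: 0 + 2(269.6) = 539.2
Total out = 141.4 + 539.2 = 680.6 kmol/h.

681 kmol/h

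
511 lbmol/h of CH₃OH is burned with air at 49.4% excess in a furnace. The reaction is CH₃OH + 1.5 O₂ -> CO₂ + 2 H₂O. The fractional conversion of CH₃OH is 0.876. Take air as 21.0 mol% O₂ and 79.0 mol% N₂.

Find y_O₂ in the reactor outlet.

0.0766

Stoichiometric O₂ = 1.5 × 511 = 766.5 lbmol/h; O₂ fed = 766.5 × 1.494 = 1145 lbmol/h.
N₂ fed = 1145 × 79/21 = 4308 lbmol/h.
Fuel reacted = 0.876 × 511 → ξ = 447.6 lbmol/h.
Outlet (n = n₀ + ν ξ):
  CH₃OH: 511 − 1(447.6) = 63.36
  O₂: 1145 − 1.5(447.6) = 473.7
  N₂: 4308 (inert)
  CO₂: 0 + 1(447.6) = 447.6
  H₂O: 0 + 2(447.6) = 895.3
Total out = 6188 lbmol/h; y_O₂ = 473.7 / 6188 = 0.07655.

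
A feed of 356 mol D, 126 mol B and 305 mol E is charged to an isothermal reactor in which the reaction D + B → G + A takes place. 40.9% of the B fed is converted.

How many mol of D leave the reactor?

304 mol

B reacted = 0.409 × 126 = 51.53 mol; ν_B = −1, so ξ = 51.53/1 = 51.53 mol.
Outlet amounts (n = n₀ + ν ξ):
  D: 356 − 1(51.53) = 304.5
  B: 126 − 1(51.53) = 74.47
  G: 0 + 1(51.53) = 51.53
  A: 0 + 1(51.53) = 51.53
  E: 305 (inert)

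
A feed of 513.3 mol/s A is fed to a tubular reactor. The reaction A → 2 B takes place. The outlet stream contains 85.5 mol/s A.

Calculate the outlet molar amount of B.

For A: n = n₀ − 1ξ → 85.5 = 513.3 − 1ξ, giving ξ = 427.8 mol/s.
Outlet amounts (n = n₀ + ν ξ):
  A: 513.3 − 1(427.8) = 85.5
  B: 0 + 2(427.8) = 855.6

856 mol/s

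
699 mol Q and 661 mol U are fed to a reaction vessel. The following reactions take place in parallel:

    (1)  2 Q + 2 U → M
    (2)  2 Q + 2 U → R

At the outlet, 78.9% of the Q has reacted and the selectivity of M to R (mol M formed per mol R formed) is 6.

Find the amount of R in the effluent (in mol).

39.4 mol

Conversion of Q: Q consumed = 0.789 × 699 = 551.5 mol = 2ξ₁ + 2ξ₂.
Selectivity: 1ξ₁ / (1ξ₂) = 6 → ξ₁ = 6 ξ₂.
Substitute: (2·6 + 2) ξ₂ = 551.5 → ξ₂ = 39.39 mol, ξ₁ = 236.4 mol.
Outlet amounts (n = n₀ + Σ ν·ξ):
  Q: 699 − 2(236.4) − 2(39.39) = 147.5
  U: 661 − 2(236.4) − 2(39.39) = 109.5
  M: 0 + 1(236.4) = 236.4
  R: 0 + 1(39.39) = 39.39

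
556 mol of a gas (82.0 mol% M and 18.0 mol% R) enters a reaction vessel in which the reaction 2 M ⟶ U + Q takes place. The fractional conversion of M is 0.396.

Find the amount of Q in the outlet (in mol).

90.3 mol

M reacted = 0.396 × 455.9 = 180.5 mol; ν_M = −2, so ξ = 180.5/2 = 90.27 mol.
Outlet amounts (n = n₀ + ν ξ):
  M: 455.9 − 2(90.27) = 275.4
  U: 0 + 1(90.27) = 90.27
  Q: 0 + 1(90.27) = 90.27
  R: 100.1 (inert)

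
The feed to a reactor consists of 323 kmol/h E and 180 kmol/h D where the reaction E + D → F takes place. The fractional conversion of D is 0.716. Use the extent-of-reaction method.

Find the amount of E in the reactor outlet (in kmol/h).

194 kmol/h

D reacted = 0.716 × 180 = 128.9 kmol/h; ν_D = −1, so ξ = 128.9/1 = 128.9 kmol/h.
Outlet amounts (n = n₀ + ν ξ):
  E: 323 − 1(128.9) = 194.1
  D: 180 − 1(128.9) = 51.12
  F: 0 + 1(128.9) = 128.9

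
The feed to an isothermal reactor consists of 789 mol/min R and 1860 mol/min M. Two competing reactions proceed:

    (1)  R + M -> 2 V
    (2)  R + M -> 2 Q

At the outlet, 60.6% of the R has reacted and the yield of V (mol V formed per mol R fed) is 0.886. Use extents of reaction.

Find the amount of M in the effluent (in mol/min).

Yield of V: 2ξ₁ / 789 = 0.886 → ξ₁ = 349.5 mol/min.
Conversion of R: 1ξ₁ + 1ξ₂ = 0.606 × 789 = 478.1 → ξ₂ = 128.6 mol/min.
Outlet amounts (n = n₀ + Σ ν·ξ):
  R: 789 − 1(349.5) − 1(128.6) = 310.9
  M: 1860 − 1(349.5) − 1(128.6) = 1382
  V: 0 + 2(349.5) = 699.1
  Q: 0 + 2(128.6) = 257.2

1380 mol/min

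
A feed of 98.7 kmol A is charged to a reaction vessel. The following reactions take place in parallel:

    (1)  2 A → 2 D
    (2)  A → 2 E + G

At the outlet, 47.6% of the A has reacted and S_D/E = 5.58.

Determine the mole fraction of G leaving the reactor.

0.0363

Conversion of A: A consumed = 0.476 × 98.7 = 46.98 kmol = 2ξ₁ + 1ξ₂.
Selectivity: 2ξ₁ / (2ξ₂) = 5.58 → ξ₁ = 5.58 ξ₂.
Substitute: (2·5.58 + 1) ξ₂ = 46.98 → ξ₂ = 3.864 kmol, ξ₁ = 21.56 kmol.
Outlet amounts (n = n₀ + Σ ν·ξ):
  A: 98.7 − 2(21.56) − 1(3.864) = 51.72
  D: 0 + 2(21.56) = 43.12
  E: 0 + 2(3.864) = 7.727
  G: 0 + 1(3.864) = 3.864
Total out = 106.4 kmol; y_G = 3.864 / 106.4 = 0.0363.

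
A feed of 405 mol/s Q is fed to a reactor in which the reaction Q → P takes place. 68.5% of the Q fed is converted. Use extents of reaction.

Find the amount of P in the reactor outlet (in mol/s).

Q reacted = 0.685 × 405 = 277.4 mol/s; ν_Q = −1, so ξ = 277.4/1 = 277.4 mol/s.
Outlet amounts (n = n₀ + ν ξ):
  Q: 405 − 1(277.4) = 127.6
  P: 0 + 1(277.4) = 277.4

277 mol/s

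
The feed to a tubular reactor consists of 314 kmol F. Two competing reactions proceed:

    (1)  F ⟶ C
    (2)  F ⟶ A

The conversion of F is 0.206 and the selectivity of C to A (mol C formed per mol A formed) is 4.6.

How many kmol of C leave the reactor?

53.1 kmol

Conversion of F: F consumed = 0.206 × 314 = 64.68 kmol = 1ξ₁ + 1ξ₂.
Selectivity: 1ξ₁ / (1ξ₂) = 4.6 → ξ₁ = 4.6 ξ₂.
Substitute: (1·4.6 + 1) ξ₂ = 64.68 → ξ₂ = 11.55 kmol, ξ₁ = 53.13 kmol.
Outlet amounts (n = n₀ + Σ ν·ξ):
  F: 314 − 1(53.13) − 1(11.55) = 249.3
  C: 0 + 1(53.13) = 53.13
  A: 0 + 1(11.55) = 11.55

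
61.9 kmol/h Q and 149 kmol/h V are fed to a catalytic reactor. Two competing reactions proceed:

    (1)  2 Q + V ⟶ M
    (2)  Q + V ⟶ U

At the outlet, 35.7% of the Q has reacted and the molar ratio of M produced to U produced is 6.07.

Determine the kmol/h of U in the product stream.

1.68 kmol/h

Conversion of Q: Q consumed = 0.357 × 61.9 = 22.1 kmol/h = 2ξ₁ + 1ξ₂.
Selectivity: 1ξ₁ / (1ξ₂) = 6.07 → ξ₁ = 6.07 ξ₂.
Substitute: (2·6.07 + 1) ξ₂ = 22.1 → ξ₂ = 1.682 kmol/h, ξ₁ = 10.21 kmol/h.
Outlet amounts (n = n₀ + Σ ν·ξ):
  Q: 61.9 − 2(10.21) − 1(1.682) = 39.8
  V: 149 − 1(10.21) − 1(1.682) = 137.1
  M: 0 + 1(10.21) = 10.21
  U: 0 + 1(1.682) = 1.682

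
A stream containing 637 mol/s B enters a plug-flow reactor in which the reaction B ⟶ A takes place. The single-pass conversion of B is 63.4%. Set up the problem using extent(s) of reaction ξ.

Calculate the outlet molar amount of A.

404 mol/s

B reacted = 0.634 × 637 = 403.9 mol/s; ν_B = −1, so ξ = 403.9/1 = 403.9 mol/s.
Outlet amounts (n = n₀ + ν ξ):
  B: 637 − 1(403.9) = 233.1
  A: 0 + 1(403.9) = 403.9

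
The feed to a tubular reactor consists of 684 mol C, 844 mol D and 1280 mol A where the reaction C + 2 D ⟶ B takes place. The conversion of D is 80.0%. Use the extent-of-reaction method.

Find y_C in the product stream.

D reacted = 0.8 × 844 = 675.2 mol; ν_D = −2, so ξ = 675.2/2 = 337.6 mol.
Outlet amounts (n = n₀ + ν ξ):
  C: 684 − 1(337.6) = 346.4
  D: 844 − 2(337.6) = 168.8
  B: 0 + 1(337.6) = 337.6
  A: 1280 (inert)
Total out = 2133 mol; y_C = 346.4 / 2133 = 0.1624.

0.162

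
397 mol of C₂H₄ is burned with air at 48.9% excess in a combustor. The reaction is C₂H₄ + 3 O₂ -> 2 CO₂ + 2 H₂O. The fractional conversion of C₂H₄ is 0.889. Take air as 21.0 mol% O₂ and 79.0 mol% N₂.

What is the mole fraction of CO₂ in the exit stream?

0.0798

Stoichiometric O₂ = 3 × 397 = 1191 mol; O₂ fed = 1191 × 1.489 = 1773 mol.
N₂ fed = 1773 × 79/21 = 6671 mol.
Fuel reacted = 0.889 × 397 → ξ = 352.9 mol.
Outlet (n = n₀ + ν ξ):
  C₂H₄: 397 − 1(352.9) = 44.07
  O₂: 1773 − 3(352.9) = 714.6
  N₂: 6671 (inert)
  CO₂: 0 + 2(352.9) = 705.9
  H₂O: 0 + 2(352.9) = 705.9
Total out = 8842 mol; y_CO₂ = 705.9 / 8842 = 0.07983.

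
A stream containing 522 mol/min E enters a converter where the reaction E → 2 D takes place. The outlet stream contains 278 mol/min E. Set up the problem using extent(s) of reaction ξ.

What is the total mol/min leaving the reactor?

For E: n = n₀ − 1ξ → 278 = 522 − 1ξ, giving ξ = 244 mol/min.
Outlet amounts (n = n₀ + ν ξ):
  E: 522 − 1(244) = 278
  D: 0 + 2(244) = 488
Total out = 278 + 488 = 766 mol/min.

766 mol/min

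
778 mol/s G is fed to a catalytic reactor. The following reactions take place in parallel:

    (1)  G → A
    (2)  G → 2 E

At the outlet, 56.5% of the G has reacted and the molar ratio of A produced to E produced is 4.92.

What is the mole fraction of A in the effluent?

Conversion of G: G consumed = 0.565 × 778 = 439.6 mol/s = 1ξ₁ + 1ξ₂.
Selectivity: 1ξ₁ / (2ξ₂) = 4.92 → ξ₁ = 9.84 ξ₂.
Substitute: (1·9.84 + 1) ξ₂ = 439.6 → ξ₂ = 40.55 mol/s, ξ₁ = 399 mol/s.
Outlet amounts (n = n₀ + Σ ν·ξ):
  G: 778 − 1(399) − 1(40.55) = 338.4
  A: 0 + 1(399) = 399
  E: 0 + 2(40.55) = 81.1
Total out = 818.6 mol/s; y_A = 399 / 818.6 = 0.4875.

0.487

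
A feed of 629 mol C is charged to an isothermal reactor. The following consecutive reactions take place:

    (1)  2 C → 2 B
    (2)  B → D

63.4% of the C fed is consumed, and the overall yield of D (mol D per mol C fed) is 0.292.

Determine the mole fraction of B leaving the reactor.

Conversion of C: C consumed = 2ξ₁ = 0.634 × 629 → ξ₁ = 199.4 mol.
Yield of D: 1ξ₂ / 629 = 0.292 → ξ₂ = 183.7 mol.
Outlet amounts (n = n₀ + Σ ν·ξ):
  C: 629 − 2(199.4) = 230.2
  B: 0 + 2(199.4) − 1(183.7) = 215.1
  D: 0 + 1(183.7) = 183.7
Total out = 629 mol; y_B = 215.1 / 629 = 0.342.

0.342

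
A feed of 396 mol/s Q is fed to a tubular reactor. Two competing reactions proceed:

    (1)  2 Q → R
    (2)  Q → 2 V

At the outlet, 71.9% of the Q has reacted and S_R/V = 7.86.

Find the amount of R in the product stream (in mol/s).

Conversion of Q: Q consumed = 0.719 × 396 = 284.7 mol/s = 2ξ₁ + 1ξ₂.
Selectivity: 1ξ₁ / (2ξ₂) = 7.86 → ξ₁ = 15.72 ξ₂.
Substitute: (2·15.72 + 1) ξ₂ = 284.7 → ξ₂ = 8.777 mol/s, ξ₁ = 138 mol/s.
Outlet amounts (n = n₀ + Σ ν·ξ):
  Q: 396 − 2(138) − 1(8.777) = 111.3
  R: 0 + 1(138) = 138
  V: 0 + 2(8.777) = 17.55

138 mol/s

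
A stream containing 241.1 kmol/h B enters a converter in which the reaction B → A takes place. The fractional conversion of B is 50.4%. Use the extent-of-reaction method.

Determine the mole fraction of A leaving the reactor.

0.504

B reacted = 0.504 × 241.1 = 121.5 kmol/h; ν_B = −1, so ξ = 121.5/1 = 121.5 kmol/h.
Outlet amounts (n = n₀ + ν ξ):
  B: 241.1 − 1(121.5) = 119.6
  A: 0 + 1(121.5) = 121.5
Total out = 241.1 kmol/h; y_A = 121.5 / 241.1 = 0.504.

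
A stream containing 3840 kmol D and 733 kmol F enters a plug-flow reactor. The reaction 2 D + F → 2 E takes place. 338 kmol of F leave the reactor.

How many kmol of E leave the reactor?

For F: n = n₀ − 1ξ → 338 = 733 − 1ξ, giving ξ = 395 kmol.
Outlet amounts (n = n₀ + ν ξ):
  D: 3840 − 2(395) = 3050
  F: 733 − 1(395) = 338
  E: 0 + 2(395) = 790

790 kmol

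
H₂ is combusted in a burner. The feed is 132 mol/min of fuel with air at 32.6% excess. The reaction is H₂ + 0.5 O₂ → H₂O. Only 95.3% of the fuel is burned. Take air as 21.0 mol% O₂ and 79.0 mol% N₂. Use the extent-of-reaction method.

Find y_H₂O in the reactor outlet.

0.259

Stoichiometric O₂ = 0.5 × 132 = 66 mol/min; O₂ fed = 66 × 1.326 = 87.52 mol/min.
N₂ fed = 87.52 × 79/21 = 329.2 mol/min.
Fuel reacted = 0.953 × 132 → ξ = 125.8 mol/min.
Outlet (n = n₀ + ν ξ):
  H₂: 132 − 1(125.8) = 6.204
  O₂: 87.52 − 0.5(125.8) = 24.62
  N₂: 329.2 (inert)
  H₂O: 0 + 1(125.8) = 125.8
Total out = 485.8 mol/min; y_H₂O = 125.8 / 485.8 = 0.2589.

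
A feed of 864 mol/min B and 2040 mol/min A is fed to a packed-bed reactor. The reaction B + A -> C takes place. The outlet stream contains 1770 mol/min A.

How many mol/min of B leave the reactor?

For A: n = n₀ − 1ξ → 1770 = 2040 − 1ξ, giving ξ = 270 mol/min.
Outlet amounts (n = n₀ + ν ξ):
  B: 864 − 1(270) = 594
  A: 2040 − 1(270) = 1770
  C: 0 + 1(270) = 270

594 mol/min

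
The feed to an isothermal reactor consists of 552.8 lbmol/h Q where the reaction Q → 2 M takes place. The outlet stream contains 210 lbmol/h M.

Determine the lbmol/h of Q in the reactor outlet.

448 lbmol/h

For M: n = n₀ + 2ξ → 210 = 0 + 2ξ, giving ξ = 105 lbmol/h.
Outlet amounts (n = n₀ + ν ξ):
  Q: 552.8 − 1(105) = 447.8
  M: 0 + 2(105) = 210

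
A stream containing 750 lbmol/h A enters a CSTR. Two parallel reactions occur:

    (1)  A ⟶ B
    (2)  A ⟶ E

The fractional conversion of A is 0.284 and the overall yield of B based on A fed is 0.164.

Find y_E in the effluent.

0.12

Yield of B: 1ξ₁ / 750 = 0.164 → ξ₁ = 123 lbmol/h.
Conversion of A: 1ξ₁ + 1ξ₂ = 0.284 × 750 = 213 → ξ₂ = 90 lbmol/h.
Outlet amounts (n = n₀ + Σ ν·ξ):
  A: 750 − 1(123) − 1(90) = 537
  B: 0 + 1(123) = 123
  E: 0 + 1(90) = 90
Total out = 750 lbmol/h; y_E = 90 / 750 = 0.12.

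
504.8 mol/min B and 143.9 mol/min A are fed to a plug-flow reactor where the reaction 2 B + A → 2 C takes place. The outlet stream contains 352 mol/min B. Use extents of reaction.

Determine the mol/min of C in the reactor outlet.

153 mol/min

For B: n = n₀ − 2ξ → 352 = 504.8 − 2ξ, giving ξ = 76.4 mol/min.
Outlet amounts (n = n₀ + ν ξ):
  B: 504.8 − 2(76.4) = 352
  A: 143.9 − 1(76.4) = 67.5
  C: 0 + 2(76.4) = 152.8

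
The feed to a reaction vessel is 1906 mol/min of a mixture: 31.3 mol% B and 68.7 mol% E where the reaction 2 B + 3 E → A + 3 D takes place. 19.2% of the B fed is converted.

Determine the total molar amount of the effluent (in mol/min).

B reacted = 0.192 × 596.6 = 114.5 mol/min; ν_B = −2, so ξ = 114.5/2 = 57.27 mol/min.
Outlet amounts (n = n₀ + ν ξ):
  B: 596.6 − 2(57.27) = 482
  E: 1309 − 3(57.27) = 1138
  A: 0 + 1(57.27) = 57.27
  D: 0 + 3(57.27) = 171.8
Total out = 482 + 1138 + 57.27 + 171.8 = 1849 mol/min.

1850 mol/min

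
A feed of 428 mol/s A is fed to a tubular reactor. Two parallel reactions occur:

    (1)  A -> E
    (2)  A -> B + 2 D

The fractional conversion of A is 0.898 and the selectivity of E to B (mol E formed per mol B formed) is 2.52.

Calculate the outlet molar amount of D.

Conversion of A: A consumed = 0.898 × 428 = 384.3 mol/s = 1ξ₁ + 1ξ₂.
Selectivity: 1ξ₁ / (1ξ₂) = 2.52 → ξ₁ = 2.52 ξ₂.
Substitute: (1·2.52 + 1) ξ₂ = 384.3 → ξ₂ = 109.2 mol/s, ξ₁ = 275.2 mol/s.
Outlet amounts (n = n₀ + Σ ν·ξ):
  A: 428 − 1(275.2) − 1(109.2) = 43.66
  E: 0 + 1(275.2) = 275.2
  B: 0 + 1(109.2) = 109.2
  D: 0 + 2(109.2) = 218.4

218 mol/s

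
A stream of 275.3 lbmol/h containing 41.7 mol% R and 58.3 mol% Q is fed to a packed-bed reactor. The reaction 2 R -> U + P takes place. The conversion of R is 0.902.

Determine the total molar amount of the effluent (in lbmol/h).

R reacted = 0.902 × 114.8 = 103.5 lbmol/h; ν_R = −2, so ξ = 103.5/2 = 51.77 lbmol/h.
Outlet amounts (n = n₀ + ν ξ):
  R: 114.8 − 2(51.77) = 11.25
  U: 0 + 1(51.77) = 51.77
  P: 0 + 1(51.77) = 51.77
  Q: 160.5 (inert)
Total out = 11.25 + 51.77 + 51.77 + 160.5 = 275.3 lbmol/h.

275 lbmol/h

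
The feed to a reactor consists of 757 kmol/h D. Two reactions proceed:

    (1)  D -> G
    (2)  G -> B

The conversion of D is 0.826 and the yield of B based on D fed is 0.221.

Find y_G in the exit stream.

0.605

Conversion of D: D consumed = 1ξ₁ = 0.826 × 757 → ξ₁ = 625.3 kmol/h.
Yield of B: 1ξ₂ / 757 = 0.221 → ξ₂ = 167.3 kmol/h.
Outlet amounts (n = n₀ + Σ ν·ξ):
  D: 757 − 1(625.3) = 131.7
  G: 0 + 1(625.3) − 1(167.3) = 458
  B: 0 + 1(167.3) = 167.3
Total out = 757 kmol/h; y_G = 458 / 757 = 0.605.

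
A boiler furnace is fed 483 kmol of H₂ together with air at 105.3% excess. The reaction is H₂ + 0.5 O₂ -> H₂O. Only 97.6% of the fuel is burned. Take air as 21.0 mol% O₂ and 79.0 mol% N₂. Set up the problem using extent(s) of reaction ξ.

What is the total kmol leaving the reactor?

Stoichiometric O₂ = 0.5 × 483 = 241.5 kmol; O₂ fed = 241.5 × 2.053 = 495.8 kmol.
N₂ fed = 495.8 × 79/21 = 1865 kmol.
Fuel reacted = 0.976 × 483 → ξ = 471.4 kmol.
Outlet (n = n₀ + ν ξ):
  H₂: 483 − 1(471.4) = 11.59
  O₂: 495.8 − 0.5(471.4) = 260.1
  N₂: 1865 (inert)
  H₂O: 0 + 1(471.4) = 471.4
Total out = 11.59 + 260.1 + 1865 + 471.4 = 2608 kmol.

2610 kmol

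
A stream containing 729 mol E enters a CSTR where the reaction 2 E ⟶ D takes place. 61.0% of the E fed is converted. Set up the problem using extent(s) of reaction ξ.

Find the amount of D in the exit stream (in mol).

222 mol

E reacted = 0.61 × 729 = 444.7 mol; ν_E = −2, so ξ = 444.7/2 = 222.3 mol.
Outlet amounts (n = n₀ + ν ξ):
  E: 729 − 2(222.3) = 284.3
  D: 0 + 1(222.3) = 222.3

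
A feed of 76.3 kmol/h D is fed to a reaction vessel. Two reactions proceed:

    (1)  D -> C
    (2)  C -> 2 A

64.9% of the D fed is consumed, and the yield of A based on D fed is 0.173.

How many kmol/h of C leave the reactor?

42.9 kmol/h

Conversion of D: D consumed = 1ξ₁ = 0.649 × 76.3 → ξ₁ = 49.52 kmol/h.
Yield of A: 2ξ₂ / 76.3 = 0.173 → ξ₂ = 6.6 kmol/h.
Outlet amounts (n = n₀ + Σ ν·ξ):
  D: 76.3 − 1(49.52) = 26.78
  C: 0 + 1(49.52) − 1(6.6) = 42.92
  A: 0 + 2(6.6) = 13.2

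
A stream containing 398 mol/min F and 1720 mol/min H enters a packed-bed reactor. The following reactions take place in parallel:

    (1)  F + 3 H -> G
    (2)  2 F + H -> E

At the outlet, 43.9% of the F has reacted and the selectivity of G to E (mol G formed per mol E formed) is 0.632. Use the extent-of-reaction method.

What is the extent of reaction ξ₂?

Conversion of F: F consumed = 0.439 × 398 = 174.7 mol/min = 1ξ₁ + 2ξ₂.
Selectivity: 1ξ₁ / (1ξ₂) = 0.632 → ξ₁ = 0.632 ξ₂.
Substitute: (1·0.632 + 2) ξ₂ = 174.7 → ξ₂ = 66.38 mol/min, ξ₁ = 41.95 mol/min.
Outlet amounts (n = n₀ + Σ ν·ξ):
  F: 398 − 1(41.95) − 2(66.38) = 223.3
  H: 1720 − 3(41.95) − 1(66.38) = 1528
  G: 0 + 1(41.95) = 41.95
  E: 0 + 1(66.38) = 66.38

ξ₂ = 66.4 mol/min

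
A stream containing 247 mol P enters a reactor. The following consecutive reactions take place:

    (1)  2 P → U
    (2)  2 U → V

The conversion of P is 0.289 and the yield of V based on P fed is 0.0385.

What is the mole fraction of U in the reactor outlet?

Conversion of P: P consumed = 2ξ₁ = 0.289 × 247 → ξ₁ = 35.69 mol.
Yield of V: 1ξ₂ / 247 = 0.0385 → ξ₂ = 9.509 mol.
Outlet amounts (n = n₀ + Σ ν·ξ):
  P: 247 − 2(35.69) = 175.6
  U: 0 + 1(35.69) − 2(9.509) = 16.67
  V: 0 + 1(9.509) = 9.509
Total out = 201.8 mol; y_U = 16.67 / 201.8 = 0.08262.

0.0826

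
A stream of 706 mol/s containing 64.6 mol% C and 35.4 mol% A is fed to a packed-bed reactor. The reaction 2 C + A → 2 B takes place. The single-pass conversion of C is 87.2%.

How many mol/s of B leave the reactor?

C reacted = 0.872 × 456.1 = 397.7 mol/s; ν_C = −2, so ξ = 397.7/2 = 198.8 mol/s.
Outlet amounts (n = n₀ + ν ξ):
  C: 456.1 − 2(198.8) = 58.38
  A: 249.9 − 1(198.8) = 51.07
  B: 0 + 2(198.8) = 397.7

398 mol/s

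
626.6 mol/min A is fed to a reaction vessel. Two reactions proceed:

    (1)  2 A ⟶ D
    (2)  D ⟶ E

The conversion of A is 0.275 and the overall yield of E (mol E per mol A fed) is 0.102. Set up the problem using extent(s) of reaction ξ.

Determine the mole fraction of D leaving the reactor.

0.0412

Conversion of A: A consumed = 2ξ₁ = 0.275 × 626.6 → ξ₁ = 86.16 mol/min.
Yield of E: 1ξ₂ / 626.6 = 0.102 → ξ₂ = 63.91 mol/min.
Outlet amounts (n = n₀ + Σ ν·ξ):
  A: 626.6 − 2(86.16) = 454.3
  D: 0 + 1(86.16) − 1(63.91) = 22.24
  E: 0 + 1(63.91) = 63.91
Total out = 540.4 mol/min; y_D = 22.24 / 540.4 = 0.04116.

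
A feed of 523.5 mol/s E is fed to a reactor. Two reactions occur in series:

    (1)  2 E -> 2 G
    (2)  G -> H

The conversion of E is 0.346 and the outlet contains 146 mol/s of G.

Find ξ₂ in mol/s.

Conversion of E: E consumed = 2ξ₁ = 0.346 × 523.5 → ξ₁ = 90.57 mol/s.
G balance: n_G = 0 + 2ξ₁ − 1ξ₂ = 146 → ξ₂ = (2·90.57 − 146)/1 = 35.13 mol/s.
Outlet amounts (n = n₀ + Σ ν·ξ):
  E: 523.5 − 2(90.57) = 342.4
  G: 0 + 2(90.57) − 1(35.13) = 146
  H: 0 + 1(35.13) = 35.13

ξ₂ = 35.1 mol/s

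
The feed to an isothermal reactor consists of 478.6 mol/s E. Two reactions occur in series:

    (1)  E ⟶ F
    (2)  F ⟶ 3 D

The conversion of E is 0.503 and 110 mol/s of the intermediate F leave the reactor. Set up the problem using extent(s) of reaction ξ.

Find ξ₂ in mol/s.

Conversion of E: E consumed = 1ξ₁ = 0.503 × 478.6 → ξ₁ = 240.7 mol/s.
F balance: n_F = 0 + 1ξ₁ − 1ξ₂ = 110 → ξ₂ = (1·240.7 − 110)/1 = 130.7 mol/s.
Outlet amounts (n = n₀ + Σ ν·ξ):
  E: 478.6 − 1(240.7) = 237.9
  F: 0 + 1(240.7) − 1(130.7) = 110
  D: 0 + 3(130.7) = 392.2

ξ₂ = 131 mol/s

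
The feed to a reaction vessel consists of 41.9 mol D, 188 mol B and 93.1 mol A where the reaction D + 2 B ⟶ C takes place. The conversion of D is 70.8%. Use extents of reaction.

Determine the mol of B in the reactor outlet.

129 mol

D reacted = 0.708 × 41.9 = 29.67 mol; ν_D = −1, so ξ = 29.67/1 = 29.67 mol.
Outlet amounts (n = n₀ + ν ξ):
  D: 41.9 − 1(29.67) = 12.23
  B: 188 − 2(29.67) = 128.7
  C: 0 + 1(29.67) = 29.67
  A: 93.1 (inert)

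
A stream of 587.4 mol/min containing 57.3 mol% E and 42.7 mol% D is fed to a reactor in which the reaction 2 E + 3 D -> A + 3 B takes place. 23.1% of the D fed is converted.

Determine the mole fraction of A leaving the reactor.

0.034

D reacted = 0.231 × 250.8 = 57.94 mol/min; ν_D = −3, so ξ = 57.94/3 = 19.31 mol/min.
Outlet amounts (n = n₀ + ν ξ):
  E: 336.6 − 2(19.31) = 298
  D: 250.8 − 3(19.31) = 192.9
  A: 0 + 1(19.31) = 19.31
  B: 0 + 3(19.31) = 57.94
Total out = 568.1 mol/min; y_A = 19.31 / 568.1 = 0.034.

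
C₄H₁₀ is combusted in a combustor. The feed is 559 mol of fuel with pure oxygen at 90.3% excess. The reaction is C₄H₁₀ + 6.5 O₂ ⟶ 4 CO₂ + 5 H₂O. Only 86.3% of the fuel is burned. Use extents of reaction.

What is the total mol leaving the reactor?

Stoichiometric O₂ = 6.5 × 559 = 3634 mol; O₂ fed = 3634 × 1.903 = 6915 mol.
Fuel reacted = 0.863 × 559 → ξ = 482.4 mol.
Outlet (n = n₀ + ν ξ):
  C₄H₁₀: 559 − 1(482.4) = 76.58
  O₂: 6915 − 6.5(482.4) = 3779
  CO₂: 0 + 4(482.4) = 1930
  H₂O: 0 + 5(482.4) = 2412
Total out = 76.58 + 3779 + 1930 + 2412 = 8197 mol.

8200 mol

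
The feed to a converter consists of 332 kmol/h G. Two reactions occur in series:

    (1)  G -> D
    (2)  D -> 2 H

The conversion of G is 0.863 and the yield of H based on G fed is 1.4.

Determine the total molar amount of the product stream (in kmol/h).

Conversion of G: G consumed = 1ξ₁ = 0.863 × 332 → ξ₁ = 286.5 kmol/h.
Yield of H: 2ξ₂ / 332 = 1.4 → ξ₂ = 232.4 kmol/h.
Outlet amounts (n = n₀ + Σ ν·ξ):
  G: 332 − 1(286.5) = 45.48
  D: 0 + 1(286.5) − 1(232.4) = 54.12
  H: 0 + 2(232.4) = 464.8
Total out = 45.48 + 54.12 + 464.8 = 564.4 kmol/h.

564 kmol/h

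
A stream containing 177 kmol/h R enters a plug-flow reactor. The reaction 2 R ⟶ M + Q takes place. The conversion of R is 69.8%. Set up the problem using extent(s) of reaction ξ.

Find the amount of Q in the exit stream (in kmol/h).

61.8 kmol/h

R reacted = 0.698 × 177 = 123.5 kmol/h; ν_R = −2, so ξ = 123.5/2 = 61.77 kmol/h.
Outlet amounts (n = n₀ + ν ξ):
  R: 177 − 2(61.77) = 53.45
  M: 0 + 1(61.77) = 61.77
  Q: 0 + 1(61.77) = 61.77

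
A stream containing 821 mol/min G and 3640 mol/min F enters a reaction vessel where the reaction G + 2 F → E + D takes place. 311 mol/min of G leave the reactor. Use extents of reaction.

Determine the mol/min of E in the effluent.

510 mol/min

For G: n = n₀ − 1ξ → 311 = 821 − 1ξ, giving ξ = 510 mol/min.
Outlet amounts (n = n₀ + ν ξ):
  G: 821 − 1(510) = 311
  F: 3640 − 2(510) = 2620
  E: 0 + 1(510) = 510
  D: 0 + 1(510) = 510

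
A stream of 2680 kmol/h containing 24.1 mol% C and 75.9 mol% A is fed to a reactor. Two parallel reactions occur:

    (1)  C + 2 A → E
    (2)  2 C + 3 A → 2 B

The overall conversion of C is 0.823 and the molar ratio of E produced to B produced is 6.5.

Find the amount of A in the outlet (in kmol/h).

Conversion of C: C consumed = 0.823 × 645.9 = 531.6 kmol/h = 1ξ₁ + 2ξ₂.
Selectivity: 1ξ₁ / (2ξ₂) = 6.5 → ξ₁ = 13 ξ₂.
Substitute: (1·13 + 2) ξ₂ = 531.6 → ξ₂ = 35.44 kmol/h, ξ₁ = 460.7 kmol/h.
Outlet amounts (n = n₀ + Σ ν·ξ):
  C: 645.9 − 1(460.7) − 2(35.44) = 114.3
  A: 2034 − 2(460.7) − 3(35.44) = 1006
  E: 0 + 1(460.7) = 460.7
  B: 0 + 2(35.44) = 70.87

1010 kmol/h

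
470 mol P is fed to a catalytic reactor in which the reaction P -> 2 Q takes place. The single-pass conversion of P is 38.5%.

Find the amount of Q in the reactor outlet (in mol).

P reacted = 0.385 × 470 = 181 mol; ν_P = −1, so ξ = 181/1 = 181 mol.
Outlet amounts (n = n₀ + ν ξ):
  P: 470 − 1(181) = 289
  Q: 0 + 2(181) = 361.9

362 mol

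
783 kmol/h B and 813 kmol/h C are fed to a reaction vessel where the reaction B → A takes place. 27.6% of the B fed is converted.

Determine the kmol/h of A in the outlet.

B reacted = 0.276 × 783 = 216.1 kmol/h; ν_B = −1, so ξ = 216.1/1 = 216.1 kmol/h.
Outlet amounts (n = n₀ + ν ξ):
  B: 783 − 1(216.1) = 566.9
  A: 0 + 1(216.1) = 216.1
  C: 813 (inert)

216 kmol/h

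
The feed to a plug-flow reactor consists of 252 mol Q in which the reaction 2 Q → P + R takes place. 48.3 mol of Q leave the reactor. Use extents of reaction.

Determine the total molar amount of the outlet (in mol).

For Q: n = n₀ − 2ξ → 48.3 = 252 − 2ξ, giving ξ = 101.8 mol.
Outlet amounts (n = n₀ + ν ξ):
  Q: 252 − 2(101.8) = 48.3
  P: 0 + 1(101.8) = 101.8
  R: 0 + 1(101.8) = 101.8
Total out = 48.3 + 101.8 + 101.8 = 252 mol.

252 mol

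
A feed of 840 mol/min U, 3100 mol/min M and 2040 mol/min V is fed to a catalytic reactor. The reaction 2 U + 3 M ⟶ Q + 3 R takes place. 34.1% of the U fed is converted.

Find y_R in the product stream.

U reacted = 0.341 × 840 = 286.4 mol/min; ν_U = −2, so ξ = 286.4/2 = 143.2 mol/min.
Outlet amounts (n = n₀ + ν ξ):
  U: 840 − 2(143.2) = 553.6
  M: 3100 − 3(143.2) = 2670
  Q: 0 + 1(143.2) = 143.2
  R: 0 + 3(143.2) = 429.7
  V: 2040 (inert)
Total out = 5837 mol/min; y_R = 429.7 / 5837 = 0.07361.

0.0736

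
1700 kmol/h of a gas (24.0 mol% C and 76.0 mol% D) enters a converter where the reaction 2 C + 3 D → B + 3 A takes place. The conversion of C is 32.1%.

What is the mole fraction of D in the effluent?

0.67

C reacted = 0.321 × 408 = 131 kmol/h; ν_C = −2, so ξ = 131/2 = 65.48 kmol/h.
Outlet amounts (n = n₀ + ν ξ):
  C: 408 − 2(65.48) = 277
  D: 1292 − 3(65.48) = 1096
  B: 0 + 1(65.48) = 65.48
  A: 0 + 3(65.48) = 196.5
Total out = 1635 kmol/h; y_D = 1096 / 1635 = 0.6703.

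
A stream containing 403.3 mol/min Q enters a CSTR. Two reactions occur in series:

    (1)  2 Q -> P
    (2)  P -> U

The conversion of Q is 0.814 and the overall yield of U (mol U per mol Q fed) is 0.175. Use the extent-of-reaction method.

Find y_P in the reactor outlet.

0.391

Conversion of Q: Q consumed = 2ξ₁ = 0.814 × 403.3 → ξ₁ = 164.1 mol/min.
Yield of U: 1ξ₂ / 403.3 = 0.175 → ξ₂ = 70.58 mol/min.
Outlet amounts (n = n₀ + Σ ν·ξ):
  Q: 403.3 − 2(164.1) = 75.01
  P: 0 + 1(164.1) − 1(70.58) = 93.57
  U: 0 + 1(70.58) = 70.58
Total out = 239.2 mol/min; y_P = 93.57 / 239.2 = 0.3912.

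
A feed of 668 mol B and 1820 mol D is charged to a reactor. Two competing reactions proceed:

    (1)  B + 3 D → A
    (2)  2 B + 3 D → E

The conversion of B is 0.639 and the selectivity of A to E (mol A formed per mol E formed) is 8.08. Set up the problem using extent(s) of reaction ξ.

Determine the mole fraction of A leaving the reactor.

0.265

Conversion of B: B consumed = 0.639 × 668 = 426.9 mol = 1ξ₁ + 2ξ₂.
Selectivity: 1ξ₁ / (1ξ₂) = 8.08 → ξ₁ = 8.08 ξ₂.
Substitute: (1·8.08 + 2) ξ₂ = 426.9 → ξ₂ = 42.35 mol, ξ₁ = 342.2 mol.
Outlet amounts (n = n₀ + Σ ν·ξ):
  B: 668 − 1(342.2) − 2(42.35) = 241.1
  D: 1820 − 3(342.2) − 3(42.35) = 666.5
  A: 0 + 1(342.2) = 342.2
  E: 0 + 1(42.35) = 42.35
Total out = 1292 mol; y_A = 342.2 / 1292 = 0.2648.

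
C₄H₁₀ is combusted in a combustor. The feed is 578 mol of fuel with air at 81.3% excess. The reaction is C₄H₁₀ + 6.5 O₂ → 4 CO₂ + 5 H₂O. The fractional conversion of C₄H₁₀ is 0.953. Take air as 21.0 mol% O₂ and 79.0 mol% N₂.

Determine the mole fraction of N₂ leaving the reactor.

Stoichiometric O₂ = 6.5 × 578 = 3757 mol; O₂ fed = 3757 × 1.813 = 6811 mol.
N₂ fed = 6811 × 79/21 = 25620 mol.
Fuel reacted = 0.953 × 578 → ξ = 550.8 mol.
Outlet (n = n₀ + ν ξ):
  C₄H₁₀: 578 − 1(550.8) = 27.17
  O₂: 6811 − 6.5(550.8) = 3231
  N₂: 25620 (inert)
  CO₂: 0 + 4(550.8) = 2203
  H₂O: 0 + 5(550.8) = 2754
Total out = 33840 mol; y_N₂ = 25620 / 33840 = 0.7572.

0.757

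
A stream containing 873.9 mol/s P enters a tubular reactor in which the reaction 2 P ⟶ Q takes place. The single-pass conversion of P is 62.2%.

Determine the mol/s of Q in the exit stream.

272 mol/s

P reacted = 0.622 × 873.9 = 543.6 mol/s; ν_P = −2, so ξ = 543.6/2 = 271.8 mol/s.
Outlet amounts (n = n₀ + ν ξ):
  P: 873.9 − 2(271.8) = 330.3
  Q: 0 + 1(271.8) = 271.8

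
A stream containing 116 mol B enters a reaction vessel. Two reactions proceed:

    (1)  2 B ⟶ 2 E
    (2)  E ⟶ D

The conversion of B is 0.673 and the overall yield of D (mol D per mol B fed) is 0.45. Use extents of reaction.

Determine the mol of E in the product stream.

25.9 mol

Conversion of B: B consumed = 2ξ₁ = 0.673 × 116 → ξ₁ = 39.03 mol.
Yield of D: 1ξ₂ / 116 = 0.45 → ξ₂ = 52.2 mol.
Outlet amounts (n = n₀ + Σ ν·ξ):
  B: 116 − 2(39.03) = 37.93
  E: 0 + 2(39.03) − 1(52.2) = 25.87
  D: 0 + 1(52.2) = 52.2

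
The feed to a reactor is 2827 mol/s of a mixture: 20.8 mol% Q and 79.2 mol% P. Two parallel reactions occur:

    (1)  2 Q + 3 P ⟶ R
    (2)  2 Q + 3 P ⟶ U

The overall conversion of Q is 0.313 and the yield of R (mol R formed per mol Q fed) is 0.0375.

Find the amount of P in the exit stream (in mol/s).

Yield of R: 1ξ₁ / 588 = 0.0375 → ξ₁ = 22.05 mol/s.
Conversion of Q: 2ξ₁ + 2ξ₂ = 0.313 × 588 = 184 → ξ₂ = 69.97 mol/s.
Outlet amounts (n = n₀ + Σ ν·ξ):
  Q: 588 − 2(22.05) − 2(69.97) = 404
  P: 2239 − 3(22.05) − 3(69.97) = 1963
  R: 0 + 1(22.05) = 22.05
  U: 0 + 1(69.97) = 69.97

1960 mol/s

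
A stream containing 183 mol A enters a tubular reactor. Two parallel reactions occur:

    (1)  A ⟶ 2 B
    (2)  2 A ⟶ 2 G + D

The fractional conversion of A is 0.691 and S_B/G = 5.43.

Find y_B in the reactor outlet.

Conversion of A: A consumed = 0.691 × 183 = 126.5 mol = 1ξ₁ + 2ξ₂.
Selectivity: 2ξ₁ / (2ξ₂) = 5.43 → ξ₁ = 5.43 ξ₂.
Substitute: (1·5.43 + 2) ξ₂ = 126.5 → ξ₂ = 17.02 mol, ξ₁ = 92.41 mol.
Outlet amounts (n = n₀ + Σ ν·ξ):
  A: 183 − 1(92.41) − 2(17.02) = 56.55
  B: 0 + 2(92.41) = 184.8
  G: 0 + 2(17.02) = 34.04
  D: 0 + 1(17.02) = 17.02
Total out = 292.4 mol; y_B = 184.8 / 292.4 = 0.632.

0.632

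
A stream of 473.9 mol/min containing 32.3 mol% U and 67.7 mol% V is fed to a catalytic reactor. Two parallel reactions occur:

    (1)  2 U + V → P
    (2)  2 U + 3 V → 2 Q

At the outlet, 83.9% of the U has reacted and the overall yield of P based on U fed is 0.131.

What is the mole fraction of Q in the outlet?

0.293

Yield of P: 1ξ₁ / 153.1 = 0.131 → ξ₁ = 20.05 mol/min.
Conversion of U: 2ξ₁ + 2ξ₂ = 0.839 × 153.1 = 128.4 → ξ₂ = 44.16 mol/min.
Outlet amounts (n = n₀ + Σ ν·ξ):
  U: 153.1 − 2(20.05) − 2(44.16) = 24.64
  V: 320.8 − 1(20.05) − 3(44.16) = 168.3
  P: 0 + 1(20.05) = 20.05
  Q: 0 + 2(44.16) = 88.32
Total out = 301.3 mol/min; y_Q = 88.32 / 301.3 = 0.2931.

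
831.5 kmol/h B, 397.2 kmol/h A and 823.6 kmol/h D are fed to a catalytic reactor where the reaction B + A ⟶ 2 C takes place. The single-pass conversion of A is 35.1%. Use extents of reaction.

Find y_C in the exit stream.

A reacted = 0.351 × 397.2 = 139.4 kmol/h; ν_A = −1, so ξ = 139.4/1 = 139.4 kmol/h.
Outlet amounts (n = n₀ + ν ξ):
  B: 831.5 − 1(139.4) = 692.1
  A: 397.2 − 1(139.4) = 257.8
  C: 0 + 2(139.4) = 278.8
  D: 823.6 (inert)
Total out = 2052 kmol/h; y_C = 278.8 / 2052 = 0.1359.

0.136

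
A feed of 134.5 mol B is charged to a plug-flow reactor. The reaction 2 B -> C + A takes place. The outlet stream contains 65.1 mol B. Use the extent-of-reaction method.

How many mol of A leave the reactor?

34.7 mol

For B: n = n₀ − 2ξ → 65.1 = 134.5 − 2ξ, giving ξ = 34.7 mol.
Outlet amounts (n = n₀ + ν ξ):
  B: 134.5 − 2(34.7) = 65.1
  C: 0 + 1(34.7) = 34.7
  A: 0 + 1(34.7) = 34.7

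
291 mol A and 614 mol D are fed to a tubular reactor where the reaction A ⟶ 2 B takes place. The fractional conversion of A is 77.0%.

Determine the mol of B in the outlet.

448 mol

A reacted = 0.77 × 291 = 224.1 mol; ν_A = −1, so ξ = 224.1/1 = 224.1 mol.
Outlet amounts (n = n₀ + ν ξ):
  A: 291 − 1(224.1) = 66.93
  B: 0 + 2(224.1) = 448.1
  D: 614 (inert)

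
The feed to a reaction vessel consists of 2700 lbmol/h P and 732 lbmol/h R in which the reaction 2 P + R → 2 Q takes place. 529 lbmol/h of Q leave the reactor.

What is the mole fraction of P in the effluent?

For Q: n = n₀ + 2ξ → 529 = 0 + 2ξ, giving ξ = 264.5 lbmol/h.
Outlet amounts (n = n₀ + ν ξ):
  P: 2700 − 2(264.5) = 2171
  R: 732 − 1(264.5) = 467.5
  Q: 0 + 2(264.5) = 529
Total out = 3168 lbmol/h; y_P = 2171 / 3168 = 0.6854.

0.685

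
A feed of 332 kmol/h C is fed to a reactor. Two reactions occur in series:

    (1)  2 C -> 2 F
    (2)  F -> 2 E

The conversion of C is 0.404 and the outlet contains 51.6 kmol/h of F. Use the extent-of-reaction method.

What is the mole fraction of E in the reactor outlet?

0.398

Conversion of C: C consumed = 2ξ₁ = 0.404 × 332 → ξ₁ = 67.06 kmol/h.
F balance: n_F = 0 + 2ξ₁ − 1ξ₂ = 51.6 → ξ₂ = (2·67.06 − 51.6)/1 = 82.53 kmol/h.
Outlet amounts (n = n₀ + Σ ν·ξ):
  C: 332 − 2(67.06) = 197.9
  F: 0 + 2(67.06) − 1(82.53) = 51.6
  E: 0 + 2(82.53) = 165.1
Total out = 414.5 kmol/h; y_E = 165.1 / 414.5 = 0.3982.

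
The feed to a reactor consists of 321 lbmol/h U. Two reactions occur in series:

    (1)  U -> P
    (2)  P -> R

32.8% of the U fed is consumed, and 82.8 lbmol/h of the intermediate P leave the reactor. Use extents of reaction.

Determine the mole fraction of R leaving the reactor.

Conversion of U: U consumed = 1ξ₁ = 0.328 × 321 → ξ₁ = 105.3 lbmol/h.
P balance: n_P = 0 + 1ξ₁ − 1ξ₂ = 82.8 → ξ₂ = (1·105.3 − 82.8)/1 = 22.49 lbmol/h.
Outlet amounts (n = n₀ + Σ ν·ξ):
  U: 321 − 1(105.3) = 215.7
  P: 0 + 1(105.3) − 1(22.49) = 82.8
  R: 0 + 1(22.49) = 22.49
Total out = 321 lbmol/h; y_R = 22.49 / 321 = 0.07006.

0.0701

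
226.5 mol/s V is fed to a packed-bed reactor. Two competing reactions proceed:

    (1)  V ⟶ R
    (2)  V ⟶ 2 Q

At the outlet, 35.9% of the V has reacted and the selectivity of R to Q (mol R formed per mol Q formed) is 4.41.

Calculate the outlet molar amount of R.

73 mol/s

Conversion of V: V consumed = 0.359 × 226.5 = 81.31 mol/s = 1ξ₁ + 1ξ₂.
Selectivity: 1ξ₁ / (2ξ₂) = 4.41 → ξ₁ = 8.82 ξ₂.
Substitute: (1·8.82 + 1) ξ₂ = 81.31 → ξ₂ = 8.28 mol/s, ξ₁ = 73.03 mol/s.
Outlet amounts (n = n₀ + Σ ν·ξ):
  V: 226.5 − 1(73.03) − 1(8.28) = 145.2
  R: 0 + 1(73.03) = 73.03
  Q: 0 + 2(8.28) = 16.56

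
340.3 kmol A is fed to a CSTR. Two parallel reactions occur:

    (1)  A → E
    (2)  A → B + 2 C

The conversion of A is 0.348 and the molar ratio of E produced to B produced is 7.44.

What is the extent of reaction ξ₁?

Conversion of A: A consumed = 0.348 × 340.3 = 118.4 kmol = 1ξ₁ + 1ξ₂.
Selectivity: 1ξ₁ / (1ξ₂) = 7.44 → ξ₁ = 7.44 ξ₂.
Substitute: (1·7.44 + 1) ξ₂ = 118.4 → ξ₂ = 14.03 kmol, ξ₁ = 104.4 kmol.
Outlet amounts (n = n₀ + Σ ν·ξ):
  A: 340.3 − 1(104.4) − 1(14.03) = 221.9
  E: 0 + 1(104.4) = 104.4
  B: 0 + 1(14.03) = 14.03
  C: 0 + 2(14.03) = 28.06

ξ₁ = 104 kmol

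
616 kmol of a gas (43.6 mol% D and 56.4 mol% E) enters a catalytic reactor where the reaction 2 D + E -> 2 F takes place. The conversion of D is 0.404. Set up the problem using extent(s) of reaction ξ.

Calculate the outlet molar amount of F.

109 kmol

D reacted = 0.404 × 268.6 = 108.5 kmol; ν_D = −2, so ξ = 108.5/2 = 54.25 kmol.
Outlet amounts (n = n₀ + ν ξ):
  D: 268.6 − 2(54.25) = 160.1
  E: 347.4 − 1(54.25) = 293.2
  F: 0 + 2(54.25) = 108.5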